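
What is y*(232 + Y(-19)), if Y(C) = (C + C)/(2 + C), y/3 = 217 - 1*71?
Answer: 1744116/17 ≈ 1.0260e+5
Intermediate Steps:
y = 438 (y = 3*(217 - 1*71) = 3*(217 - 71) = 3*146 = 438)
Y(C) = 2*C/(2 + C) (Y(C) = (2*C)/(2 + C) = 2*C/(2 + C))
y*(232 + Y(-19)) = 438*(232 + 2*(-19)/(2 - 19)) = 438*(232 + 2*(-19)/(-17)) = 438*(232 + 2*(-19)*(-1/17)) = 438*(232 + 38/17) = 438*(3982/17) = 1744116/17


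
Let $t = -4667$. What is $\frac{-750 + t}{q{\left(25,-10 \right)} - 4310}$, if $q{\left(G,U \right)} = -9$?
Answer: $\frac{5417}{4319} \approx 1.2542$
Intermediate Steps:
$\frac{-750 + t}{q{\left(25,-10 \right)} - 4310} = \frac{-750 - 4667}{-9 - 4310} = - \frac{5417}{-4319} = \left(-5417\right) \left(- \frac{1}{4319}\right) = \frac{5417}{4319}$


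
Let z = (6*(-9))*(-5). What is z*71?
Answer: 19170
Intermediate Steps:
z = 270 (z = -54*(-5) = 270)
z*71 = 270*71 = 19170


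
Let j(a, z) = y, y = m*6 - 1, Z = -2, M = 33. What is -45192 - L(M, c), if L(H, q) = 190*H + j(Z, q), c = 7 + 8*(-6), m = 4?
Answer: -51485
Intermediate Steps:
c = -41 (c = 7 - 48 = -41)
y = 23 (y = 4*6 - 1 = 24 - 1 = 23)
j(a, z) = 23
L(H, q) = 23 + 190*H (L(H, q) = 190*H + 23 = 23 + 190*H)
-45192 - L(M, c) = -45192 - (23 + 190*33) = -45192 - (23 + 6270) = -45192 - 1*6293 = -45192 - 6293 = -51485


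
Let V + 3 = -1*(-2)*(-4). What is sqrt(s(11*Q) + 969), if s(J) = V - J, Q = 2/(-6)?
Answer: sqrt(8655)/3 ≈ 31.011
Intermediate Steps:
Q = -1/3 (Q = 2*(-1/6) = -1/3 ≈ -0.33333)
V = -11 (V = -3 - 1*(-2)*(-4) = -3 + 2*(-4) = -3 - 8 = -11)
s(J) = -11 - J
sqrt(s(11*Q) + 969) = sqrt((-11 - 11*(-1)/3) + 969) = sqrt((-11 - 1*(-11/3)) + 969) = sqrt((-11 + 11/3) + 969) = sqrt(-22/3 + 969) = sqrt(2885/3) = sqrt(8655)/3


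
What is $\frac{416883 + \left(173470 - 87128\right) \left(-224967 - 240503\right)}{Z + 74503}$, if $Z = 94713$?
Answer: $- \frac{40189193857}{169216} \approx -2.375 \cdot 10^{5}$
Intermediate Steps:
$\frac{416883 + \left(173470 - 87128\right) \left(-224967 - 240503\right)}{Z + 74503} = \frac{416883 + \left(173470 - 87128\right) \left(-224967 - 240503\right)}{94713 + 74503} = \frac{416883 + 86342 \left(-465470\right)}{169216} = \left(416883 - 40189610740\right) \frac{1}{169216} = \left(-40189193857\right) \frac{1}{169216} = - \frac{40189193857}{169216}$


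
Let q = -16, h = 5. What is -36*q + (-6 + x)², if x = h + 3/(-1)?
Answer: 592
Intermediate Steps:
x = 2 (x = 5 + 3/(-1) = 5 + 3*(-1) = 5 - 3 = 2)
-36*q + (-6 + x)² = -36*(-16) + (-6 + 2)² = 576 + (-4)² = 576 + 16 = 592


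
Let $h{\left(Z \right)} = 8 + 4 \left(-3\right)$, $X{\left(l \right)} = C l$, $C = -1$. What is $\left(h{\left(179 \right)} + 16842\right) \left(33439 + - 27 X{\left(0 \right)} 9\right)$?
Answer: $563045882$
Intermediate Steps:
$X{\left(l \right)} = - l$
$h{\left(Z \right)} = -4$ ($h{\left(Z \right)} = 8 - 12 = -4$)
$\left(h{\left(179 \right)} + 16842\right) \left(33439 + - 27 X{\left(0 \right)} 9\right) = \left(-4 + 16842\right) \left(33439 + - 27 \left(\left(-1\right) 0\right) 9\right) = 16838 \left(33439 + \left(-27\right) 0 \cdot 9\right) = 16838 \left(33439 + 0 \cdot 9\right) = 16838 \left(33439 + 0\right) = 16838 \cdot 33439 = 563045882$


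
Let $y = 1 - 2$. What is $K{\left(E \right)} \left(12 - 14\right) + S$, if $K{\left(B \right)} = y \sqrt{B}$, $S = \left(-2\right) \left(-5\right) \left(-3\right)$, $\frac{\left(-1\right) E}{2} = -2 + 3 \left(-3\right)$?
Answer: $-30 + 2 \sqrt{22} \approx -20.619$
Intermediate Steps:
$E = 22$ ($E = - 2 \left(-2 + 3 \left(-3\right)\right) = - 2 \left(-2 - 9\right) = \left(-2\right) \left(-11\right) = 22$)
$S = -30$ ($S = 10 \left(-3\right) = -30$)
$y = -1$
$K{\left(B \right)} = - \sqrt{B}$
$K{\left(E \right)} \left(12 - 14\right) + S = - \sqrt{22} \left(12 - 14\right) - 30 = - \sqrt{22} \left(-2\right) - 30 = 2 \sqrt{22} - 30 = -30 + 2 \sqrt{22}$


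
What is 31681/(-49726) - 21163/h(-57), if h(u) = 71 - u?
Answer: -528203253/3182464 ≈ -165.97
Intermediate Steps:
31681/(-49726) - 21163/h(-57) = 31681/(-49726) - 21163/(71 - 1*(-57)) = 31681*(-1/49726) - 21163/(71 + 57) = -31681/49726 - 21163/128 = -528203253/3182464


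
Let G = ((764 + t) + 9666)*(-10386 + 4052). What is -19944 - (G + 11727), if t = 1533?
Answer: 75741971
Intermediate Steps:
G = -75773642 (G = ((764 + 1533) + 9666)*(-10386 + 4052) = (2297 + 9666)*(-6334) = 11963*(-6334) = -75773642)
-19944 - (G + 11727) = -19944 - (-75773642 + 11727) = -19944 - 1*(-75761915) = -19944 + 75761915 = 75741971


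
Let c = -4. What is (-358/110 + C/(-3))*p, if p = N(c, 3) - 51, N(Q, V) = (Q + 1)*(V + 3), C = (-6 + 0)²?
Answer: 57891/55 ≈ 1052.6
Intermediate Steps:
C = 36 (C = (-6)² = 36)
N(Q, V) = (1 + Q)*(3 + V)
p = -69 (p = (3 + 3 + 3*(-4) - 4*3) - 51 = (3 + 3 - 12 - 12) - 51 = -18 - 51 = -69)
(-358/110 + C/(-3))*p = (-358/110 + 36/(-3))*(-69) = (-358*1/110 + 36*(-⅓))*(-69) = (-179/55 - 12)*(-69) = -839/55*(-69) = 57891/55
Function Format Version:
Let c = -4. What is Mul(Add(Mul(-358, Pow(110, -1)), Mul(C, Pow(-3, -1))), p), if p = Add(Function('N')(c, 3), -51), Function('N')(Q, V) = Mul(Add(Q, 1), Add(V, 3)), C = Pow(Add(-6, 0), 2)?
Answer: Rational(57891, 55) ≈ 1052.6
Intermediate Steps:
C = 36 (C = Pow(-6, 2) = 36)
Function('N')(Q, V) = Mul(Add(1, Q), Add(3, V))
p = -69 (p = Add(Add(3, 3, Mul(3, -4), Mul(-4, 3)), -51) = Add(Add(3, 3, -12, -12), -51) = Add(-18, -51) = -69)
Mul(Add(Mul(-358, Pow(110, -1)), Mul(C, Pow(-3, -1))), p) = Mul(Add(Mul(-358, Pow(110, -1)), Mul(36, Pow(-3, -1))), -69) = Mul(Add(Mul(-358, Rational(1, 110)), Mul(36, Rational(-1, 3))), -69) = Mul(Add(Rational(-179, 55), -12), -69) = Mul(Rational(-839, 55), -69) = Rational(57891, 55)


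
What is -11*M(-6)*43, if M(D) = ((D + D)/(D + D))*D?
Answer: 2838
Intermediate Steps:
M(D) = D (M(D) = ((2*D)/((2*D)))*D = ((2*D)*(1/(2*D)))*D = 1*D = D)
-11*M(-6)*43 = -11*(-6)*43 = 66*43 = 2838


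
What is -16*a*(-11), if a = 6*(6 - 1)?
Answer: 5280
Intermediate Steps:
a = 30 (a = 6*5 = 30)
-16*a*(-11) = -16*30*(-11) = -480*(-11) = 5280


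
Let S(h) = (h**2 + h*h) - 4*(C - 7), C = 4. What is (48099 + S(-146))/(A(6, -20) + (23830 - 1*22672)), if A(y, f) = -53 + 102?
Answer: 90743/1207 ≈ 75.181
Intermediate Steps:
A(y, f) = 49
S(h) = 12 + 2*h**2 (S(h) = (h**2 + h*h) - 4*(4 - 7) = (h**2 + h**2) - 4*(-3) = 2*h**2 + 12 = 12 + 2*h**2)
(48099 + S(-146))/(A(6, -20) + (23830 - 1*22672)) = (48099 + (12 + 2*(-146)**2))/(49 + (23830 - 1*22672)) = (48099 + (12 + 2*21316))/(49 + (23830 - 22672)) = (48099 + (12 + 42632))/(49 + 1158) = (48099 + 42644)/1207 = 90743*(1/1207) = 90743/1207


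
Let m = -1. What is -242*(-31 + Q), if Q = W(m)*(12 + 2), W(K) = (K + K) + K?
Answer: 17666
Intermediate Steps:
W(K) = 3*K (W(K) = 2*K + K = 3*K)
Q = -42 (Q = (3*(-1))*(12 + 2) = -3*14 = -42)
-242*(-31 + Q) = -242*(-31 - 42) = -242*(-73) = 17666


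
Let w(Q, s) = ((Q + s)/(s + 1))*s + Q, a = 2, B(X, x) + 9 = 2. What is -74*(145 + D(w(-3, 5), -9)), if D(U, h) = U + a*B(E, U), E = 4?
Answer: -28786/3 ≈ -9595.3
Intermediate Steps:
B(X, x) = -7 (B(X, x) = -9 + 2 = -7)
w(Q, s) = Q + s*(Q + s)/(1 + s) (w(Q, s) = ((Q + s)/(1 + s))*s + Q = s*(Q + s)/(1 + s) + Q = Q + s*(Q + s)/(1 + s))
D(U, h) = -14 + U (D(U, h) = U + 2*(-7) = U - 14 = -14 + U)
-74*(145 + D(w(-3, 5), -9)) = -74*(145 + (-14 + (-3 + 5² + 2*(-3)*5)/(1 + 5))) = -74*(145 + (-14 + (-3 + 25 - 30)/6)) = -74*(145 + (-14 + (⅙)*(-8))) = -74*(145 + (-14 - 4/3)) = -74*(145 - 46/3) = -74*389/3 = -28786/3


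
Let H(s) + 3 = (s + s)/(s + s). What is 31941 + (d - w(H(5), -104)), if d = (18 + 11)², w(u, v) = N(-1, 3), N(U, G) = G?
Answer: 32779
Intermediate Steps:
H(s) = -2 (H(s) = -3 + (s + s)/(s + s) = -3 + (2*s)/((2*s)) = -3 + (2*s)*(1/(2*s)) = -3 + 1 = -2)
w(u, v) = 3
d = 841 (d = 29² = 841)
31941 + (d - w(H(5), -104)) = 31941 + (841 - 1*3) = 31941 + (841 - 3) = 31941 + 838 = 32779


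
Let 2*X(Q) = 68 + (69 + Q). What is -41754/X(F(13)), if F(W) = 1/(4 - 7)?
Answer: -125262/205 ≈ -611.03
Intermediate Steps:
F(W) = -⅓ (F(W) = 1/(-3) = -⅓)
X(Q) = 137/2 + Q/2 (X(Q) = (68 + (69 + Q))/2 = (137 + Q)/2 = 137/2 + Q/2)
-41754/X(F(13)) = -41754/(137/2 + (½)*(-⅓)) = -41754/(137/2 - ⅙) = -41754/205/3 = -41754*3/205 = -125262/205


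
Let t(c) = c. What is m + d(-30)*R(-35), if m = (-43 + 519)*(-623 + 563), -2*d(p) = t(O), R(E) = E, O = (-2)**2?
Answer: -28490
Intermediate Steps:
O = 4
d(p) = -2 (d(p) = -1/2*4 = -2)
m = -28560 (m = 476*(-60) = -28560)
m + d(-30)*R(-35) = -28560 - 2*(-35) = -28560 + 70 = -28490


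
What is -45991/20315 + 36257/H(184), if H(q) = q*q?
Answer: -820510341/687784640 ≈ -1.1930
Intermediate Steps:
H(q) = q²
-45991/20315 + 36257/H(184) = -45991/20315 + 36257/(184²) = -45991*1/20315 + 36257/33856 = -45991/20315 + 36257*(1/33856) = -45991/20315 + 36257/33856 = -820510341/687784640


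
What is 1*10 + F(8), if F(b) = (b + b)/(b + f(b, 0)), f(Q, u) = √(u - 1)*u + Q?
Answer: 11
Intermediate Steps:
f(Q, u) = Q + u*√(-1 + u) (f(Q, u) = √(-1 + u)*u + Q = u*√(-1 + u) + Q = Q + u*√(-1 + u))
F(b) = 1 (F(b) = (b + b)/(b + (b + 0*√(-1 + 0))) = (2*b)/(b + (b + 0*√(-1))) = (2*b)/(b + (b + 0*I)) = (2*b)/(b + (b + 0)) = (2*b)/(b + b) = (2*b)/((2*b)) = (2*b)*(1/(2*b)) = 1)
1*10 + F(8) = 1*10 + 1 = 10 + 1 = 11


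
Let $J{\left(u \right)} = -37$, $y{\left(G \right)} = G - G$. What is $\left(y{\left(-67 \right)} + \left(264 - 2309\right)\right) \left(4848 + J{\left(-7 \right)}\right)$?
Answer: $-9838495$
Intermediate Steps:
$y{\left(G \right)} = 0$
$\left(y{\left(-67 \right)} + \left(264 - 2309\right)\right) \left(4848 + J{\left(-7 \right)}\right) = \left(0 + \left(264 - 2309\right)\right) \left(4848 - 37\right) = \left(0 - 2045\right) 4811 = \left(-2045\right) 4811 = -9838495$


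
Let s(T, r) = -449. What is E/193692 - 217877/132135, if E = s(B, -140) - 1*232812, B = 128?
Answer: -8113663791/2843721380 ≈ -2.8532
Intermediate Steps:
E = -233261 (E = -449 - 1*232812 = -449 - 232812 = -233261)
E/193692 - 217877/132135 = -233261/193692 - 217877/132135 = -8113663791/2843721380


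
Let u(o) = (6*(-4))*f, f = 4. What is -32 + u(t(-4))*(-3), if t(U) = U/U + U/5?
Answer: 256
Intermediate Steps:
t(U) = 1 + U/5 (t(U) = 1 + U*(⅕) = 1 + U/5)
u(o) = -96 (u(o) = (6*(-4))*4 = -24*4 = -96)
-32 + u(t(-4))*(-3) = -32 - 96*(-3) = -32 + 288 = 256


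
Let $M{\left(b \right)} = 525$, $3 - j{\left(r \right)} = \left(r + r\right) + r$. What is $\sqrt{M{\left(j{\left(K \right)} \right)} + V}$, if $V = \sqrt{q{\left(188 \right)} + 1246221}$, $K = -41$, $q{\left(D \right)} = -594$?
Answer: $\sqrt{525 + 3 \sqrt{138403}} \approx 40.51$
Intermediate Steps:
$V = 3 \sqrt{138403}$ ($V = \sqrt{-594 + 1246221} = \sqrt{1245627} = 3 \sqrt{138403} \approx 1116.1$)
$j{\left(r \right)} = 3 - 3 r$ ($j{\left(r \right)} = 3 - \left(\left(r + r\right) + r\right) = 3 - \left(2 r + r\right) = 3 - 3 r$)
$\sqrt{M{\left(j{\left(K \right)} \right)} + V} = \sqrt{525 + 3 \sqrt{138403}}$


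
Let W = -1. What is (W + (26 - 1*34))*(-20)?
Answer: 180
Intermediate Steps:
(W + (26 - 1*34))*(-20) = (-1 + (26 - 1*34))*(-20) = (-1 + (26 - 34))*(-20) = (-1 - 8)*(-20) = -9*(-20) = 180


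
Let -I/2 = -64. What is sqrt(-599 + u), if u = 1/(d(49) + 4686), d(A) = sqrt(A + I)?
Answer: sqrt(-2806913 - 599*sqrt(177))/sqrt(4686 + sqrt(177)) ≈ 24.474*I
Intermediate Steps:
I = 128 (I = -2*(-64) = 128)
d(A) = sqrt(128 + A) (d(A) = sqrt(A + 128) = sqrt(128 + A))
u = 1/(4686 + sqrt(177)) (u = 1/(sqrt(128 + 49) + 4686) = 1/(sqrt(177) + 4686) = 1/(4686 + sqrt(177)) ≈ 0.00021280)
sqrt(-599 + u) = sqrt(-599 + (1562/7319473 - sqrt(177)/21958419)) = sqrt(-4384362765/7319473 - sqrt(177)/21958419)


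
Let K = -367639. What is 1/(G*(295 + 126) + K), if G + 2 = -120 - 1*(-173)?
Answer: -1/346168 ≈ -2.8888e-6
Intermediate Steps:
G = 51 (G = -2 + (-120 - 1*(-173)) = -2 + (-120 + 173) = -2 + 53 = 51)
1/(G*(295 + 126) + K) = 1/(51*(295 + 126) - 367639) = 1/(51*421 - 367639) = 1/(21471 - 367639) = 1/(-346168) = -1/346168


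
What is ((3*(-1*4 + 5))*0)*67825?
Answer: 0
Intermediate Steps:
((3*(-1*4 + 5))*0)*67825 = ((3*(-4 + 5))*0)*67825 = ((3*1)*0)*67825 = (3*0)*67825 = 0*67825 = 0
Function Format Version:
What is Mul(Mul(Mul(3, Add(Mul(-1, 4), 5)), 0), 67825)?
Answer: 0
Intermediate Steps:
Mul(Mul(Mul(3, Add(Mul(-1, 4), 5)), 0), 67825) = Mul(Mul(Mul(3, Add(-4, 5)), 0), 67825) = Mul(Mul(Mul(3, 1), 0), 67825) = Mul(Mul(3, 0), 67825) = Mul(0, 67825) = 0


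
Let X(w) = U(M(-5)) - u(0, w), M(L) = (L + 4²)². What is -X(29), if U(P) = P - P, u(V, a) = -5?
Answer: -5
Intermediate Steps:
M(L) = (16 + L)² (M(L) = (L + 16)² = (16 + L)²)
U(P) = 0
X(w) = 5 (X(w) = 0 - 1*(-5) = 0 + 5 = 5)
-X(29) = -1*5 = -5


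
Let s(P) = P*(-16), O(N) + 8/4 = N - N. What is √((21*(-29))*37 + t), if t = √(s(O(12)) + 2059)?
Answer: √(-22533 + √2091) ≈ 149.96*I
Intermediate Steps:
O(N) = -2 (O(N) = -2 + (N - N) = -2 + 0 = -2)
s(P) = -16*P
t = √2091 (t = √(-16*(-2) + 2059) = √(32 + 2059) = √2091 ≈ 45.727)
√((21*(-29))*37 + t) = √((21*(-29))*37 + √2091) = √(-609*37 + √2091) = √(-22533 + √2091)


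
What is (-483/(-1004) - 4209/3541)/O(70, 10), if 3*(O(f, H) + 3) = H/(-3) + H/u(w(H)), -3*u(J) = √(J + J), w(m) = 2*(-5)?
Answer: 837672489/6306860936 + 203758173*I*√5/6306860936 ≈ 0.13282 + 0.072242*I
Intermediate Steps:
w(m) = -10
u(J) = -√2*√J/3 (u(J) = -√(J + J)/3 = -√2*√J/3)
O(f, H) = -3 - H/9 + I*H*√5/10 (O(f, H) = -3 + (H/(-3) + H/((-√2*√(-10)/3)))/3 = -3 + (H*(-⅓) + H/((-√2*I*√10/3)))/3 = -3 + (-H/3 + H/((-2*I*√5/3)))/3 = -3 + (-H/3 + H*(3*I*√5/10))/3 = -3 + (-H/3 + 3*I*H*√5/10)/3 = -3 + (-H/9 + I*H*√5/10) = -3 - H/9 + I*H*√5/10)
(-483/(-1004) - 4209/3541)/O(70, 10) = (-483/(-1004) - 4209/3541)/(-3 - ⅑*10 + (⅒)*I*10*√5) = (-483*(-1/1004) - 4209*1/3541)/(-3 - 10/9 + I*√5) = (483/1004 - 4209/3541)/(-37/9 + I*√5) = -2515533/(3555164*(-37/9 + I*√5))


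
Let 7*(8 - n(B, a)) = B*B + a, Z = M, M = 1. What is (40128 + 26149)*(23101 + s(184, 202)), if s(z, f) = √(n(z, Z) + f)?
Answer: 1531064977 + 66277*I*√226709/7 ≈ 1.5311e+9 + 4.5082e+6*I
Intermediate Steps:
Z = 1
n(B, a) = 8 - a/7 - B²/7 (n(B, a) = 8 - (B*B + a)/7 = 8 - (B² + a)/7 = 8 - (a + B²)/7 = 8 + (-a/7 - B²/7) = 8 - a/7 - B²/7)
s(z, f) = √(55/7 + f - z²/7) (s(z, f) = √((8 - ⅐*1 - z²/7) + f) = √((8 - ⅐ - z²/7) + f) = √((55/7 - z²/7) + f) = √(55/7 + f - z²/7))
(40128 + 26149)*(23101 + s(184, 202)) = (40128 + 26149)*(23101 + √(385 - 7*184² + 49*202)/7) = 66277*(23101 + √(385 - 7*33856 + 9898)/7) = 66277*(23101 + √(385 - 236992 + 9898)/7) = 66277*(23101 + √(-226709)/7) = 66277*(23101 + (I*√226709)/7) = 66277*(23101 + I*√226709/7) = 1531064977 + 66277*I*√226709/7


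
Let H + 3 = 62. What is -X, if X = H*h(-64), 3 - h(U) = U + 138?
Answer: 4189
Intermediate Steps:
H = 59 (H = -3 + 62 = 59)
h(U) = -135 - U (h(U) = 3 - (U + 138) = 3 - (138 + U) = 3 + (-138 - U) = -135 - U)
X = -4189 (X = 59*(-135 - 1*(-64)) = 59*(-135 + 64) = 59*(-71) = -4189)
-X = -1*(-4189) = 4189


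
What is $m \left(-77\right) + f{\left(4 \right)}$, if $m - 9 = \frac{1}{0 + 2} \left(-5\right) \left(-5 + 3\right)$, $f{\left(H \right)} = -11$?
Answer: $-1089$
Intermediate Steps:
$m = 14$ ($m = 9 + \frac{1}{0 + 2} \left(-5\right) \left(-5 + 3\right) = 9 + \frac{1}{2} \left(-5\right) \left(-2\right) = 9 - -5 = 9 + 5 = 14$)
$m \left(-77\right) + f{\left(4 \right)} = 14 \left(-77\right) - 11 = -1078 - 11 = -1089$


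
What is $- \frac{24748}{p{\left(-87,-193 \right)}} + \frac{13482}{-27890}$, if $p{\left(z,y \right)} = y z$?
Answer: $- \frac{458298991}{234150495} \approx -1.9573$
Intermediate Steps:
$- \frac{24748}{p{\left(-87,-193 \right)}} + \frac{13482}{-27890} = - \frac{24748}{\left(-193\right) \left(-87\right)} + \frac{13482}{-27890} = - \frac{24748}{16791} + 13482 \left(- \frac{1}{27890}\right) = \left(-24748\right) \frac{1}{16791} - \frac{6741}{13945} = - \frac{24748}{16791} - \frac{6741}{13945} = - \frac{458298991}{234150495}$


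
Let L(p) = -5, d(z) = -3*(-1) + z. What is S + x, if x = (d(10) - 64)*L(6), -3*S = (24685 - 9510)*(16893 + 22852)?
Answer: -603129610/3 ≈ -2.0104e+8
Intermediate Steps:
d(z) = 3 + z
S = -603130375/3 (S = -(24685 - 9510)*(16893 + 22852)/3 = -15175*39745/3 = -1/3*603130375 = -603130375/3 ≈ -2.0104e+8)
x = 255 (x = ((3 + 10) - 64)*(-5) = (13 - 64)*(-5) = -51*(-5) = 255)
S + x = -603130375/3 + 255 = -603129610/3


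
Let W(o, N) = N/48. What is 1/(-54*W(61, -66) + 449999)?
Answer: 4/1800293 ≈ 2.2219e-6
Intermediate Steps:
W(o, N) = N/48 (W(o, N) = N*(1/48) = N/48)
1/(-54*W(61, -66) + 449999) = 1/(-9*(-66)/8 + 449999) = 1/(-54*(-11/8) + 449999) = 1/(297/4 + 449999) = 1/(1800293/4) = 4/1800293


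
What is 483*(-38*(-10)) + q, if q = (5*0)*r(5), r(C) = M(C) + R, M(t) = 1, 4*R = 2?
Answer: 183540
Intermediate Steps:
R = ½ (R = (¼)*2 = ½ ≈ 0.50000)
r(C) = 3/2 (r(C) = 1 + ½ = 3/2)
q = 0 (q = (5*0)*(3/2) = 0*(3/2) = 0)
483*(-38*(-10)) + q = 483*(-38*(-10)) + 0 = 483*380 + 0 = 183540 + 0 = 183540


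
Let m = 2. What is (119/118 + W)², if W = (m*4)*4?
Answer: 15171025/13924 ≈ 1089.6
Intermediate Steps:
W = 32 (W = (2*4)*4 = 8*4 = 32)
(119/118 + W)² = (119/118 + 32)² = (3895/118)² = 15171025/13924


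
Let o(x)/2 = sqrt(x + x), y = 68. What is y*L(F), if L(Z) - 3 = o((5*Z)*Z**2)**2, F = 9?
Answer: 1983084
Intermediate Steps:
o(x) = 2*sqrt(2)*sqrt(x) (o(x) = 2*sqrt(x + x) = 2*sqrt(2*x) = 2*(sqrt(2)*sqrt(x)) = 2*sqrt(2)*sqrt(x))
L(Z) = 3 + 40*Z**3 (L(Z) = 3 + (2*sqrt(2)*sqrt((5*Z)*Z**2))**2 = 3 + (2*sqrt(2)*sqrt(5*Z**3))**2 = 3 + (2*sqrt(2)*(sqrt(5)*sqrt(Z**3)))**2 = 3 + (2*sqrt(10)*sqrt(Z**3))**2 = 3 + 40*Z**3)
y*L(F) = 68*(3 + 40*9**3) = 68*(3 + 40*729) = 68*(3 + 29160) = 68*29163 = 1983084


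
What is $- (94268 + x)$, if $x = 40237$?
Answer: $-134505$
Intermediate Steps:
$- (94268 + x) = - (94268 + 40237) = \left(-1\right) 134505 = -134505$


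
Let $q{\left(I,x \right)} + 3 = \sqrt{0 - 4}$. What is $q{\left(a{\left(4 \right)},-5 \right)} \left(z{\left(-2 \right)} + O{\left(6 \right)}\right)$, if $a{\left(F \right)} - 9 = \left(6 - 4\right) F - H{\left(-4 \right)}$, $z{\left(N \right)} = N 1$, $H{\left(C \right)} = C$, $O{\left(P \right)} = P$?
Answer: $-12 + 8 i \approx -12.0 + 8.0 i$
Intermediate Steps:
$z{\left(N \right)} = N$
$a{\left(F \right)} = 13 + 2 F$ ($a{\left(F \right)} = 9 + \left(\left(6 - 4\right) F - -4\right) = 9 + \left(2 F + 4\right) = 9 + \left(4 + 2 F\right) = 13 + 2 F$)
$q{\left(I,x \right)} = -3 + 2 i$ ($q{\left(I,x \right)} = -3 + \sqrt{0 - 4} = -3 + \sqrt{-4} = -3 + 2 i$)
$q{\left(a{\left(4 \right)},-5 \right)} \left(z{\left(-2 \right)} + O{\left(6 \right)}\right) = \left(-3 + 2 i\right) \left(-2 + 6\right) = \left(-3 + 2 i\right) 4 = -12 + 8 i$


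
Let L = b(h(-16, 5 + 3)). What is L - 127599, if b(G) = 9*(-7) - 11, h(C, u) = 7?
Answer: -127673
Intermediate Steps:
b(G) = -74 (b(G) = -63 - 11 = -74)
L = -74
L - 127599 = -74 - 127599 = -127673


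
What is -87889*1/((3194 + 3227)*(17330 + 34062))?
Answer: -87889/329988032 ≈ -0.00026634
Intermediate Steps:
-87889*1/((3194 + 3227)*(17330 + 34062)) = -87889/(6421*51392) = -87889/329988032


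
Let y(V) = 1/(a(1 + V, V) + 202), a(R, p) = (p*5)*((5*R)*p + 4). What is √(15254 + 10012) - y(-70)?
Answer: 1/8453698 + √25266 ≈ 158.95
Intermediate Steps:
a(R, p) = 5*p*(4 + 5*R*p) (a(R, p) = (5*p)*(5*R*p + 4) = (5*p)*(4 + 5*R*p) = 5*p*(4 + 5*R*p))
y(V) = 1/(202 + 5*V*(4 + 5*V*(1 + V))) (y(V) = 1/(5*V*(4 + 5*(1 + V)*V) + 202) = 1/(5*V*(4 + 5*V*(1 + V)) + 202) = 1/(202 + 5*V*(4 + 5*V*(1 + V))))
√(15254 + 10012) - y(-70) = √(15254 + 10012) - 1/(202 + 5*(-70)*(4 + 5*(-70)*(1 - 70))) = √25266 - 1/(202 + 5*(-70)*(4 + 5*(-70)*(-69))) = √25266 - 1/(202 + 5*(-70)*(4 + 24150)) = √25266 - 1/(202 + 5*(-70)*24154) = √25266 - 1/(202 - 8453900) = √25266 - 1/(-8453698) = √25266 - 1*(-1/8453698) = √25266 + 1/8453698 = 1/8453698 + √25266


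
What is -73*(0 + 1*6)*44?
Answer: -19272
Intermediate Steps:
-73*(0 + 1*6)*44 = -73*(0 + 6)*44 = -73*6*44 = -438*44 = -19272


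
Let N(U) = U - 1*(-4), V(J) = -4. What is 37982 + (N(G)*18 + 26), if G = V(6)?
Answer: 38008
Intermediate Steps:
G = -4
N(U) = 4 + U (N(U) = U + 4 = 4 + U)
37982 + (N(G)*18 + 26) = 37982 + ((4 - 4)*18 + 26) = 37982 + (0*18 + 26) = 37982 + (0 + 26) = 37982 + 26 = 38008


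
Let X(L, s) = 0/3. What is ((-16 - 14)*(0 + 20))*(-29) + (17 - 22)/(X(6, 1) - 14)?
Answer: 243605/14 ≈ 17400.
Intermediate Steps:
X(L, s) = 0 (X(L, s) = 0*(⅓) = 0)
((-16 - 14)*(0 + 20))*(-29) + (17 - 22)/(X(6, 1) - 14) = ((-16 - 14)*(0 + 20))*(-29) + (17 - 22)/(0 - 14) = -30*20*(-29) - 5/(-14) = -600*(-29) - 5*(-1/14) = 17400 + 5/14 = 243605/14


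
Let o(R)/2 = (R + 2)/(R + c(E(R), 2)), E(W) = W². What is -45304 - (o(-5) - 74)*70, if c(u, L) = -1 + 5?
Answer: -40544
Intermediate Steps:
c(u, L) = 4
o(R) = 2*(2 + R)/(4 + R) (o(R) = 2*((R + 2)/(R + 4)) = 2*((2 + R)/(4 + R)) = 2*(2 + R)/(4 + R))
-45304 - (o(-5) - 74)*70 = -45304 - (2*(2 - 5)/(4 - 5) - 74)*70 = -45304 - (2*(-3)/(-1) - 74)*70 = -45304 - (2*(-1)*(-3) - 74)*70 = -45304 - (6 - 74)*70 = -45304 - (-68)*70 = -45304 - 1*(-4760) = -45304 + 4760 = -40544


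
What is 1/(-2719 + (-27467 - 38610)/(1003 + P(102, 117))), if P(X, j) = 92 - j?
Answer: -978/2725259 ≈ -0.00035887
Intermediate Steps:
1/(-2719 + (-27467 - 38610)/(1003 + P(102, 117))) = 1/(-2719 + (-27467 - 38610)/(1003 + (92 - 1*117))) = 1/(-2719 - 66077/(1003 + (92 - 117))) = 1/(-2719 - 66077/(1003 - 25)) = 1/(-2719 - 66077/978) = 1/(-2725259/978) = -978/2725259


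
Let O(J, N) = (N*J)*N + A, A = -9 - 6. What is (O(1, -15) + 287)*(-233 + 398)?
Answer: 82005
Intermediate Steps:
A = -15
O(J, N) = -15 + J*N**2 (O(J, N) = (N*J)*N - 15 = (J*N)*N - 15 = J*N**2 - 15 = -15 + J*N**2)
(O(1, -15) + 287)*(-233 + 398) = ((-15 + 1*(-15)**2) + 287)*(-233 + 398) = ((-15 + 1*225) + 287)*165 = ((-15 + 225) + 287)*165 = (210 + 287)*165 = 497*165 = 82005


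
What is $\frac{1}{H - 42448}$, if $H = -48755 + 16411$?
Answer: $- \frac{1}{74792} \approx -1.337 \cdot 10^{-5}$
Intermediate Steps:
$H = -32344$
$\frac{1}{H - 42448} = \frac{1}{-32344 - 42448} = \frac{1}{-74792} = - \frac{1}{74792}$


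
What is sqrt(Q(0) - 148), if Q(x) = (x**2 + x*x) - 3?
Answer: I*sqrt(151) ≈ 12.288*I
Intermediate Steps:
Q(x) = -3 + 2*x**2 (Q(x) = (x**2 + x**2) - 3 = 2*x**2 - 3 = -3 + 2*x**2)
sqrt(Q(0) - 148) = sqrt((-3 + 2*0**2) - 148) = sqrt((-3 + 2*0) - 148) = sqrt((-3 + 0) - 148) = sqrt(-3 - 148) = sqrt(-151) = I*sqrt(151)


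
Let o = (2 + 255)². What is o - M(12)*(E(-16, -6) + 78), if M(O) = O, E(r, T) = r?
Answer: 65305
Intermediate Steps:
o = 66049 (o = 257² = 66049)
o - M(12)*(E(-16, -6) + 78) = 66049 - 12*(-16 + 78) = 66049 - 12*62 = 66049 - 1*744 = 66049 - 744 = 65305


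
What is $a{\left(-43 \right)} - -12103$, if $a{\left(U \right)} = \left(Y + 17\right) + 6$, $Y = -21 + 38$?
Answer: $12143$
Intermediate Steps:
$Y = 17$
$a{\left(U \right)} = 40$ ($a{\left(U \right)} = \left(17 + 17\right) + 6 = 34 + 6 = 40$)
$a{\left(-43 \right)} - -12103 = 40 - -12103 = 40 + 12103 = 12143$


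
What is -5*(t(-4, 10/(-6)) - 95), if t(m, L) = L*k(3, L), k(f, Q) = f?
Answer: 500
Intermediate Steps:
t(m, L) = 3*L (t(m, L) = L*3 = 3*L)
-5*(t(-4, 10/(-6)) - 95) = -5*(3*(10/(-6)) - 95) = -5*(3*(10*(-⅙)) - 95) = -5*(3*(-5/3) - 95) = -5*(-5 - 95) = -5*(-100) = 500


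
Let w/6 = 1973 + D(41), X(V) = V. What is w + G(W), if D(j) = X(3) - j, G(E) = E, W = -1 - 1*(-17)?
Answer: 11626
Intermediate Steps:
W = 16 (W = -1 + 17 = 16)
D(j) = 3 - j
w = 11610 (w = 6*(1973 + (3 - 1*41)) = 6*(1973 + (3 - 41)) = 6*(1973 - 38) = 6*1935 = 11610)
w + G(W) = 11610 + 16 = 11626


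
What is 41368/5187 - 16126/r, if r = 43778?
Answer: 123383053/16219749 ≈ 7.6070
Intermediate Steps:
41368/5187 - 16126/r = 41368/5187 - 16126/43778 = 41368*(1/5187) - 16126*1/43778 = 41368/5187 - 8063/21889 = 123383053/16219749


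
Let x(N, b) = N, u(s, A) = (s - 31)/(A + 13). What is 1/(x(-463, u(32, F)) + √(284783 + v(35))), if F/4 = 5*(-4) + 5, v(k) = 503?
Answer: 463/70917 + √285286/70917 ≈ 0.014060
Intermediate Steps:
F = -60 (F = 4*(5*(-4) + 5) = 4*(-20 + 5) = 4*(-15) = -60)
u(s, A) = (-31 + s)/(13 + A)
1/(x(-463, u(32, F)) + √(284783 + v(35))) = 1/(-463 + √(284783 + 503)) = 1/(-463 + √285286)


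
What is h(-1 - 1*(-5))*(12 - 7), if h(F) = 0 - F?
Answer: -20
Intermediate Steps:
h(F) = -F
h(-1 - 1*(-5))*(12 - 7) = (-(-1 - 1*(-5)))*(12 - 7) = -(-1 + 5)*5 = -1*4*5 = -4*5 = -20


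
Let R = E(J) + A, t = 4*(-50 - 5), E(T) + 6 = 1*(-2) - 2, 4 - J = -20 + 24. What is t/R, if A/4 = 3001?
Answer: -110/5997 ≈ -0.018342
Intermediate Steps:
A = 12004 (A = 4*3001 = 12004)
J = 0 (J = 4 - (-20 + 24) = 4 - 1*4 = 4 - 4 = 0)
E(T) = -10 (E(T) = -6 + (1*(-2) - 2) = -6 + (-2 - 2) = -6 - 4 = -10)
t = -220 (t = 4*(-55) = -220)
R = 11994 (R = -10 + 12004 = 11994)
t/R = -220/11994 = -220*1/11994 = -110/5997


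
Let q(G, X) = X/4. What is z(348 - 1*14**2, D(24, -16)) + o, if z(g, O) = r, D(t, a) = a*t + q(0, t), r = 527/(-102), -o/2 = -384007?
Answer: 4608053/6 ≈ 7.6801e+5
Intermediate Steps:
o = 768014 (o = -2*(-384007) = 768014)
q(G, X) = X/4 (q(G, X) = X*(1/4) = X/4)
r = -31/6 (r = 527*(-1/102) = -31/6 ≈ -5.1667)
D(t, a) = t/4 + a*t (D(t, a) = a*t + t/4 = t/4 + a*t)
z(g, O) = -31/6
z(348 - 1*14**2, D(24, -16)) + o = -31/6 + 768014 = 4608053/6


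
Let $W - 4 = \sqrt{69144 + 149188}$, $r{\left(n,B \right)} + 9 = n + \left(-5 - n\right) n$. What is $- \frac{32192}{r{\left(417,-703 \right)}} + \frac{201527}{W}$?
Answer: $- \frac{1868015673}{532345373} + \frac{201527 \sqrt{54583}}{109158} \approx 427.82$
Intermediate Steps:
$r{\left(n,B \right)} = -9 + n + n \left(-5 - n\right)$ ($r{\left(n,B \right)} = -9 + \left(n + \left(-5 - n\right) n\right) = -9 + \left(n + n \left(-5 - n\right)\right) = -9 + n + n \left(-5 - n\right)$)
$W = 4 + 2 \sqrt{54583}$ ($W = 4 + \sqrt{69144 + 149188} = 4 + \sqrt{218332} = 4 + 2 \sqrt{54583} \approx 471.26$)
$- \frac{32192}{r{\left(417,-703 \right)}} + \frac{201527}{W} = - \frac{32192}{-9 - 417^{2} - 1668} + \frac{201527}{4 + 2 \sqrt{54583}} = - \frac{32192}{-9 - 173889 - 1668} + \frac{201527}{4 + 2 \sqrt{54583}} = - \frac{32192}{-175566} + \frac{201527}{4 + 2 \sqrt{54583}} = \left(-32192\right) \left(- \frac{1}{175566}\right) + \frac{201527}{4 + 2 \sqrt{54583}} = \frac{16096}{87783} + \frac{201527}{4 + 2 \sqrt{54583}}$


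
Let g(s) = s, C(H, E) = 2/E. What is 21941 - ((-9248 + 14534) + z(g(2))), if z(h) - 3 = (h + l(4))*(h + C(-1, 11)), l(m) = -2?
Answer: 16652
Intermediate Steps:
z(h) = 3 + (-2 + h)*(2/11 + h) (z(h) = 3 + (h - 2)*(h + 2/11) = 3 + (-2 + h)*(h + 2*(1/11)) = 3 + (-2 + h)*(h + 2/11) = 3 + (-2 + h)*(2/11 + h))
21941 - ((-9248 + 14534) + z(g(2))) = 21941 - ((-9248 + 14534) + (29/11 + 2² - 20/11*2)) = 21941 - (5286 + (29/11 + 4 - 40/11)) = 21941 - (5286 + 3) = 21941 - 1*5289 = 21941 - 5289 = 16652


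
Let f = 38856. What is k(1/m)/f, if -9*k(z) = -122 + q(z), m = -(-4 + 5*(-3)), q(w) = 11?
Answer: 37/116568 ≈ 0.00031741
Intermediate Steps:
m = 19 (m = -(-4 - 15) = -1*(-19) = 19)
k(z) = 37/3 (k(z) = -(-122 + 11)/9 = -⅑*(-111) = 37/3)
k(1/m)/f = (37/3)/38856 = (37/3)*(1/38856) = 37/116568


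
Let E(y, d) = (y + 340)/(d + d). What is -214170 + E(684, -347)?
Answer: -74317502/347 ≈ -2.1417e+5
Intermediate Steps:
E(y, d) = (340 + y)/(2*d) (E(y, d) = (340 + y)/((2*d)) = (340 + y)*(1/(2*d)) = (340 + y)/(2*d))
-214170 + E(684, -347) = -214170 + (½)*(340 + 684)/(-347) = -214170 + (½)*(-1/347)*1024 = -214170 - 512/347 = -74317502/347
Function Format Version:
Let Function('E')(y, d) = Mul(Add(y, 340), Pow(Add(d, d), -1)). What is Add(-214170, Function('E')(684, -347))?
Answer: Rational(-74317502, 347) ≈ -2.1417e+5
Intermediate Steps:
Function('E')(y, d) = Mul(Rational(1, 2), Pow(d, -1), Add(340, y)) (Function('E')(y, d) = Mul(Add(340, y), Pow(Mul(2, d), -1)) = Mul(Add(340, y), Mul(Rational(1, 2), Pow(d, -1))) = Mul(Rational(1, 2), Pow(d, -1), Add(340, y)))
Add(-214170, Function('E')(684, -347)) = Add(-214170, Mul(Rational(1, 2), Pow(-347, -1), Add(340, 684))) = Add(-214170, Mul(Rational(1, 2), Rational(-1, 347), 1024)) = Add(-214170, Rational(-512, 347)) = Rational(-74317502, 347)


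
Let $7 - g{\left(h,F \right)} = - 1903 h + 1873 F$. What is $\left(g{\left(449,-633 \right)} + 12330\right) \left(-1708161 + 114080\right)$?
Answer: $-3271680685833$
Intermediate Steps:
$g{\left(h,F \right)} = 7 - 1873 F + 1903 h$ ($g{\left(h,F \right)} = 7 - \left(- 1903 h + 1873 F\right) = 7 - 1873 F + 1903 h$)
$\left(g{\left(449,-633 \right)} + 12330\right) \left(-1708161 + 114080\right) = \left(\left(7 - -1185609 + 1903 \cdot 449\right) + 12330\right) \left(-1708161 + 114080\right) = \left(\left(7 + 1185609 + 854447\right) + 12330\right) \left(-1594081\right) = \left(2040063 + 12330\right) \left(-1594081\right) = 2052393 \left(-1594081\right) = -3271680685833$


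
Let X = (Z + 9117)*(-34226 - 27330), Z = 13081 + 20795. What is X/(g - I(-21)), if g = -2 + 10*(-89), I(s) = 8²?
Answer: 661619277/239 ≈ 2.7683e+6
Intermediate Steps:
I(s) = 64
Z = 33876
g = -892 (g = -2 - 890 = -892)
X = -2646477108 (X = (33876 + 9117)*(-34226 - 27330) = 42993*(-61556) = -2646477108)
X/(g - I(-21)) = -2646477108/(-892 - 1*64) = -2646477108/(-892 - 64) = -2646477108/(-956) = -2646477108*(-1/956) = 661619277/239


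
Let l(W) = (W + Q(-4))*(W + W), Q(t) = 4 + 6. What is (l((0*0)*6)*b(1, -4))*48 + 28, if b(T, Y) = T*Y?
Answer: 28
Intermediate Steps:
Q(t) = 10
l(W) = 2*W*(10 + W) (l(W) = (W + 10)*(W + W) = (10 + W)*(2*W) = 2*W*(10 + W))
(l((0*0)*6)*b(1, -4))*48 + 28 = ((2*((0*0)*6)*(10 + (0*0)*6))*(1*(-4)))*48 + 28 = ((2*(0*6)*(10 + 0*6))*(-4))*48 + 28 = ((2*0*(10 + 0))*(-4))*48 + 28 = ((2*0*10)*(-4))*48 + 28 = (0*(-4))*48 + 28 = 0*48 + 28 = 0 + 28 = 28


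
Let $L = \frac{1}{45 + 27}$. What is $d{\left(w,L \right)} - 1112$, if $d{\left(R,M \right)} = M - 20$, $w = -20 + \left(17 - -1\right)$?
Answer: $- \frac{81503}{72} \approx -1132.0$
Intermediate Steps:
$w = -2$ ($w = -20 + \left(17 + 1\right) = -20 + 18 = -2$)
$L = \frac{1}{72} \approx 0.013889$
$d{\left(R,M \right)} = -20 + M$
$d{\left(w,L \right)} - 1112 = \left(-20 + \frac{1}{72}\right) - 1112 = - \frac{1439}{72} - 1112 = - \frac{81503}{72}$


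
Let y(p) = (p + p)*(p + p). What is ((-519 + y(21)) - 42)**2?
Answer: 1447209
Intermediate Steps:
y(p) = 4*p**2 (y(p) = (2*p)*(2*p) = 4*p**2)
((-519 + y(21)) - 42)**2 = ((-519 + 4*21**2) - 42)**2 = ((-519 + 4*441) - 42)**2 = ((-519 + 1764) - 42)**2 = (1245 - 42)**2 = 1203**2 = 1447209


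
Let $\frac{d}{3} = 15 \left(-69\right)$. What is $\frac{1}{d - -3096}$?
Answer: $- \frac{1}{9} \approx -0.11111$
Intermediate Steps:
$d = -3105$ ($d = 3 \cdot 15 \left(-69\right) = 3 \left(-1035\right) = -3105$)
$\frac{1}{d - -3096} = \frac{1}{-3105 - -3096} = \frac{1}{-3105 + 3096} = \frac{1}{-9} = - \frac{1}{9}$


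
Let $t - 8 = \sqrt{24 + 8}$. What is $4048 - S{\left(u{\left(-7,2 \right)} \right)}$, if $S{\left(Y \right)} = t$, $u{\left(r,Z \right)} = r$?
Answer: $4040 - 4 \sqrt{2} \approx 4034.3$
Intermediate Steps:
$t = 8 + 4 \sqrt{2}$ ($t = 8 + \sqrt{24 + 8} = 8 + \sqrt{32} = 8 + 4 \sqrt{2} \approx 13.657$)
$S{\left(Y \right)} = 8 + 4 \sqrt{2}$
$4048 - S{\left(u{\left(-7,2 \right)} \right)} = 4048 - \left(8 + 4 \sqrt{2}\right) = 4040 - 4 \sqrt{2}$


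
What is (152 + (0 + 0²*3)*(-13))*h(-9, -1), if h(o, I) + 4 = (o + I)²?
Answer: 14592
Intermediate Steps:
h(o, I) = -4 + (I + o)² (h(o, I) = -4 + (o + I)² = -4 + (I + o)²)
(152 + (0 + 0²*3)*(-13))*h(-9, -1) = (152 + (0 + 0²*3)*(-13))*(-4 + (-1 - 9)²) = (152 + (0 + 0*3)*(-13))*(-4 + (-10)²) = (152 + (0 + 0)*(-13))*(-4 + 100) = (152 + 0*(-13))*96 = (152 + 0)*96 = 152*96 = 14592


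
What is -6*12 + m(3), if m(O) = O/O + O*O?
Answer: -62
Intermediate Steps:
m(O) = 1 + O²
-6*12 + m(3) = -6*12 + (1 + 3²) = -72 + (1 + 9) = -72 + 10 = -62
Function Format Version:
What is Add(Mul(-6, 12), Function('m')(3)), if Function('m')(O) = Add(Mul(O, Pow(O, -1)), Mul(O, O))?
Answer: -62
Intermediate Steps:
Function('m')(O) = Add(1, Pow(O, 2))
Add(Mul(-6, 12), Function('m')(3)) = Add(Mul(-6, 12), Add(1, Pow(3, 2))) = Add(-72, Add(1, 9)) = Add(-72, 10) = -62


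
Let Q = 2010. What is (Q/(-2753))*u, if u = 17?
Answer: -34170/2753 ≈ -12.412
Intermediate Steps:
(Q/(-2753))*u = (2010/(-2753))*17 = (2010*(-1/2753))*17 = -2010/2753*17 = -34170/2753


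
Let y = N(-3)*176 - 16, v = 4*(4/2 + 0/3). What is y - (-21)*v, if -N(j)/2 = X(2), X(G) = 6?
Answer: -1960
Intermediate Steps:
N(j) = -12 (N(j) = -2*6 = -12)
v = 8 (v = 4*(4*(½) + 0*(⅓)) = 4*(2 + 0) = 4*2 = 8)
y = -2128 (y = -12*176 - 16 = -2112 - 16 = -2128)
y - (-21)*v = -2128 - (-21)*8 = -2128 - 1*(-168) = -2128 + 168 = -1960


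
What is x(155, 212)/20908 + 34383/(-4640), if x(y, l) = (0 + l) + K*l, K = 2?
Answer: -178982181/24253280 ≈ -7.3797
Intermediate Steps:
x(y, l) = 3*l (x(y, l) = (0 + l) + 2*l = l + 2*l = 3*l)
x(155, 212)/20908 + 34383/(-4640) = (3*212)/20908 + 34383/(-4640) = 636*(1/20908) + 34383*(-1/4640) = 159/5227 - 34383/4640 = -178982181/24253280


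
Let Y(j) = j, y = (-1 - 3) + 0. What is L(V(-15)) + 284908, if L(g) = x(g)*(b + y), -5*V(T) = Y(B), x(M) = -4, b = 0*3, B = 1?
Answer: 284924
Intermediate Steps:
b = 0
y = -4 (y = -4 + 0 = -4)
V(T) = -⅕ (V(T) = -⅕*1 = -⅕)
L(g) = 16 (L(g) = -4*(0 - 4) = -4*(-4) = 16)
L(V(-15)) + 284908 = 16 + 284908 = 284924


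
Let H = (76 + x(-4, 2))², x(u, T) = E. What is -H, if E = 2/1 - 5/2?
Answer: -22801/4 ≈ -5700.3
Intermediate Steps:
E = -½ (E = 2*1 - 5*½ = 2 - 5/2 = -½ ≈ -0.50000)
x(u, T) = -½
H = 22801/4 (H = (76 - ½)² = (151/2)² = 22801/4 ≈ 5700.3)
-H = -1*22801/4 = -22801/4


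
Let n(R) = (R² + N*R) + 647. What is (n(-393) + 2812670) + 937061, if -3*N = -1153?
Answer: 3753784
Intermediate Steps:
N = 1153/3 (N = -⅓*(-1153) = 1153/3 ≈ 384.33)
n(R) = 647 + R² + 1153*R/3 (n(R) = (R² + 1153*R/3) + 647 = 647 + R² + 1153*R/3)
(n(-393) + 2812670) + 937061 = ((647 + (-393)² + (1153/3)*(-393)) + 2812670) + 937061 = ((647 + 154449 - 151043) + 2812670) + 937061 = (4053 + 2812670) + 937061 = 2816723 + 937061 = 3753784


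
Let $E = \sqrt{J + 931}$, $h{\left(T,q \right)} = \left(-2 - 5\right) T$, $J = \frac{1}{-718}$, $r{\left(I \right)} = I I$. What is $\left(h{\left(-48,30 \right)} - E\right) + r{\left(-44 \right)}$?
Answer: $2272 - \frac{51 \sqrt{184526}}{718} \approx 2241.5$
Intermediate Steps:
$r{\left(I \right)} = I^{2}$
$J = - \frac{1}{718} \approx -0.0013928$
$h{\left(T,q \right)} = - 7 T$
$E = \frac{51 \sqrt{184526}}{718}$ ($E = \sqrt{- \frac{1}{718} + 931} = \sqrt{\frac{668457}{718}} = \frac{51 \sqrt{184526}}{718} \approx 30.512$)
$\left(h{\left(-48,30 \right)} - E\right) + r{\left(-44 \right)} = \left(\left(-7\right) \left(-48\right) - \frac{51 \sqrt{184526}}{718}\right) + \left(-44\right)^{2} = \left(336 - \frac{51 \sqrt{184526}}{718}\right) + 1936 = 2272 - \frac{51 \sqrt{184526}}{718}$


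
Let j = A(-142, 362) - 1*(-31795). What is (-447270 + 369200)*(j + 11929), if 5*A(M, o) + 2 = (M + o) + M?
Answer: -3414719344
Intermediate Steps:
A(M, o) = -⅖ + o/5 + 2*M/5 (A(M, o) = -⅖ + ((M + o) + M)/5 = -⅖ + (o + 2*M)/5 = -⅖ + (o/5 + 2*M/5) = -⅖ + o/5 + 2*M/5)
j = 159051/5 (j = (-⅖ + (⅕)*362 + (⅖)*(-142)) - 1*(-31795) = (-⅖ + 362/5 - 284/5) + 31795 = 76/5 + 31795 = 159051/5 ≈ 31810.)
(-447270 + 369200)*(j + 11929) = (-447270 + 369200)*(159051/5 + 11929) = -78070*218696/5 = -3414719344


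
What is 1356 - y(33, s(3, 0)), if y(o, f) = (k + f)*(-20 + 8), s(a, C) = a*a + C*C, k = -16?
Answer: 1272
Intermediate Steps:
s(a, C) = C² + a² (s(a, C) = a² + C² = C² + a²)
y(o, f) = 192 - 12*f (y(o, f) = (-16 + f)*(-20 + 8) = (-16 + f)*(-12) = 192 - 12*f)
1356 - y(33, s(3, 0)) = 1356 - (192 - 12*(0² + 3²)) = 1356 - (192 - 12*(0 + 9)) = 1356 - (192 - 12*9) = 1356 - (192 - 108) = 1356 - 1*84 = 1356 - 84 = 1272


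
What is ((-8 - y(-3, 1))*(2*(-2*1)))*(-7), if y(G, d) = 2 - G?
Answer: -364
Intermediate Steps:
((-8 - y(-3, 1))*(2*(-2*1)))*(-7) = ((-8 - (2 - 1*(-3)))*(2*(-2*1)))*(-7) = ((-8 - (2 + 3))*(2*(-2)))*(-7) = ((-8 - 1*5)*(-4))*(-7) = ((-8 - 5)*(-4))*(-7) = -13*(-4)*(-7) = 52*(-7) = -364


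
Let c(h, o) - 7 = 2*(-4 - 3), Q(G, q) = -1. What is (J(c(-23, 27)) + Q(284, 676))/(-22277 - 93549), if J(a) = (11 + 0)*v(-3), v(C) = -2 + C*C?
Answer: -38/57913 ≈ -0.00065616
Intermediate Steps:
v(C) = -2 + C²
c(h, o) = -7 (c(h, o) = 7 + 2*(-4 - 3) = 7 + 2*(-7) = 7 - 14 = -7)
J(a) = 77 (J(a) = (11 + 0)*(-2 + (-3)²) = 11*(-2 + 9) = 11*7 = 77)
(J(c(-23, 27)) + Q(284, 676))/(-22277 - 93549) = (77 - 1)/(-22277 - 93549) = 76/(-115826) = 76*(-1/115826) = -38/57913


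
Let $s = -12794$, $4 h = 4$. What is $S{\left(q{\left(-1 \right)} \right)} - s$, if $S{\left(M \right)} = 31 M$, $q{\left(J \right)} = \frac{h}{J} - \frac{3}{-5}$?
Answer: $\frac{63908}{5} \approx 12782.0$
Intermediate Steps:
$h = 1$ ($h = \frac{1}{4} \cdot 4 = 1$)
$q{\left(J \right)} = \frac{3}{5} + \frac{1}{J}$ ($q{\left(J \right)} = 1 \frac{1}{J} - \frac{3}{-5} = \frac{1}{J} - - \frac{3}{5} = \frac{1}{J} + \frac{3}{5} = \frac{3}{5} + \frac{1}{J}$)
$S{\left(q{\left(-1 \right)} \right)} - s = 31 \left(\frac{3}{5} + \frac{1}{-1}\right) - -12794 = 31 \left(\frac{3}{5} - 1\right) + 12794 = 31 \left(- \frac{2}{5}\right) + 12794 = - \frac{62}{5} + 12794 = \frac{63908}{5}$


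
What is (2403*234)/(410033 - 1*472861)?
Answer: -281151/31414 ≈ -8.9499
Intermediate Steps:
(2403*234)/(410033 - 1*472861) = 562302/(410033 - 472861) = 562302/(-62828) = 562302*(-1/62828) = -281151/31414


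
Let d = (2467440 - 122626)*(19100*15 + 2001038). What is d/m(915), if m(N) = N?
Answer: 5363851127932/915 ≈ 5.8621e+9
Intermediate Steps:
d = 5363851127932 (d = 2344814*(286500 + 2001038) = 2344814*2287538 = 5363851127932)
d/m(915) = 5363851127932/915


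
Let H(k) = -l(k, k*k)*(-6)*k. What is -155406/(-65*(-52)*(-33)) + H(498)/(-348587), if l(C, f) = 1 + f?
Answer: -13766885142713/6480232330 ≈ -2124.4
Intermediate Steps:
H(k) = -k*(-6 - 6*k**2) (H(k) = -(1 + k*k)*(-6)*k = -(1 + k**2)*(-6)*k = -(-6 - 6*k**2)*k = -k*(-6 - 6*k**2))
-155406/(-65*(-52)*(-33)) + H(498)/(-348587) = -155406/(-65*(-52)*(-33)) + (6*498*(1 + 498**2))/(-348587) = -155406/(3380*(-33)) + (6*498*(1 + 248004))*(-1/348587) = -155406/(-111540) + (6*498*248005)*(-1/348587) = -155406*(-1/111540) + 741038940*(-1/348587) = 25901/18590 - 741038940/348587 = -13766885142713/6480232330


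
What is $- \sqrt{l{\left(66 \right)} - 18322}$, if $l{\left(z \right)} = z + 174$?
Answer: $- i \sqrt{18082} \approx - 134.47 i$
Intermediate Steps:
$l{\left(z \right)} = 174 + z$
$- \sqrt{l{\left(66 \right)} - 18322} = - \sqrt{\left(174 + 66\right) - 18322} = - \sqrt{240 - 18322} = - \sqrt{-18082} = - i \sqrt{18082}$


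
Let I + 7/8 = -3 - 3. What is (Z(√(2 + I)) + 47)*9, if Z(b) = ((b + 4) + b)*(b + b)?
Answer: 495/2 + 18*I*√78 ≈ 247.5 + 158.97*I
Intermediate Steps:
I = -55/8 (I = -7/8 + (-3 - 3) = -7/8 - 6 = -55/8 ≈ -6.8750)
Z(b) = 2*b*(4 + 2*b) (Z(b) = ((4 + b) + b)*(2*b) = (4 + 2*b)*(2*b) = 2*b*(4 + 2*b))
(Z(√(2 + I)) + 47)*9 = (4*√(2 - 55/8)*(2 + √(2 - 55/8)) + 47)*9 = (4*√(-39/8)*(2 + √(-39/8)) + 47)*9 = (4*(I*√78/4)*(2 + I*√78/4) + 47)*9 = (I*√78*(2 + I*√78/4) + 47)*9 = (47 + I*√78*(2 + I*√78/4))*9 = 423 + 9*I*√78*(2 + I*√78/4)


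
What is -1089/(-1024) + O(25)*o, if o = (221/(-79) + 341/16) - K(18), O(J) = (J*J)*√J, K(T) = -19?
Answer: 9483886031/80896 ≈ 1.1724e+5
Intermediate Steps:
O(J) = J^(5/2) (O(J) = J²*√J = J^(5/2))
o = 47419/1264 (o = (221/(-79) + 341/16) - 1*(-19) = (221*(-1/79) + 341*(1/16)) + 19 = (-221/79 + 341/16) + 19 = 23403/1264 + 19 = 47419/1264 ≈ 37.515)
-1089/(-1024) + O(25)*o = -1089/(-1024) + 25^(5/2)*(47419/1264) = -1089*(-1/1024) + 3125*(47419/1264) = 1089/1024 + 148184375/1264 = 9483886031/80896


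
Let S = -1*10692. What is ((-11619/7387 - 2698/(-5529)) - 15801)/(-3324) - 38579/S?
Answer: 17745834014861/2122162091676 ≈ 8.3622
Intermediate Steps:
S = -10692
((-11619/7387 - 2698/(-5529)) - 15801)/(-3324) - 38579/S = ((-11619/7387 - 2698/(-5529)) - 15801)/(-3324) - 38579/(-10692) = ((-11619*1/7387 - 2698*(-1/5529)) - 15801)*(-1/3324) - 38579*(-1/10692) = ((-11619/7387 + 142/291) - 15801)*(-1/3324) + 38579/10692 = (-2332175/2149617 - 15801)*(-1/3324) + 38579/10692 = -33968430392/2149617*(-1/3324) + 38579/10692 = 8492107598/1786331727 + 38579/10692 = 17745834014861/2122162091676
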